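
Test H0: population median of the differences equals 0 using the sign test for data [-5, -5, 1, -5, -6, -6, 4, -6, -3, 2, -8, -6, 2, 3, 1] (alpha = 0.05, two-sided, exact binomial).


Step 1: Discard zero differences. Original n = 15; n_eff = number of nonzero differences = 15.
Nonzero differences (with sign): -5, -5, +1, -5, -6, -6, +4, -6, -3, +2, -8, -6, +2, +3, +1
Step 2: Count signs: positive = 6, negative = 9.
Step 3: Under H0: P(positive) = 0.5, so the number of positives S ~ Bin(15, 0.5).
Step 4: Two-sided exact p-value = sum of Bin(15,0.5) probabilities at or below the observed probability = 0.607239.
Step 5: alpha = 0.05. fail to reject H0.

n_eff = 15, pos = 6, neg = 9, p = 0.607239, fail to reject H0.


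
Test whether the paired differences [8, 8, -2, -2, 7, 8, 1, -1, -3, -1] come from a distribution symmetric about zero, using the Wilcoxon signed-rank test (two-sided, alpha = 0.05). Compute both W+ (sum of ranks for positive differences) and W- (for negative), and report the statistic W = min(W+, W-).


Step 1: Drop any zero differences (none here) and take |d_i|.
|d| = [8, 8, 2, 2, 7, 8, 1, 1, 3, 1]
Step 2: Midrank |d_i| (ties get averaged ranks).
ranks: |8|->9, |8|->9, |2|->4.5, |2|->4.5, |7|->7, |8|->9, |1|->2, |1|->2, |3|->6, |1|->2
Step 3: Attach original signs; sum ranks with positive sign and with negative sign.
W+ = 9 + 9 + 7 + 9 + 2 = 36
W- = 4.5 + 4.5 + 2 + 6 + 2 = 19
(Check: W+ + W- = 55 should equal n(n+1)/2 = 55.)
Step 4: Test statistic W = min(W+, W-) = 19.
Step 5: Ties in |d|, so use the tie-corrected normal approximation.
        E[W] = n(n+1)/4 = 10*11/4 = 27.5.
        Tie groups: |d|=1 (t=3), |d|=2 (t=2), |d|=8 (t=3); sum(t^3 - t) = 54.
        Var[W] = n(n+1)(2n+1)/24 - sum(t^3-t)/48 = 2310/24 - 54/48 = 95.125.
        z = (W - E[W]) / sqrt(Var[W]) = (19 - 27.5) / 9.7532 = -0.8715.
        Two-sided p = 2*Phi(z) = 0.383477.
Step 6: alpha = 0.05. fail to reject H0.

W+ = 36, W- = 19, W = min = 19, p = 0.383477, fail to reject H0.


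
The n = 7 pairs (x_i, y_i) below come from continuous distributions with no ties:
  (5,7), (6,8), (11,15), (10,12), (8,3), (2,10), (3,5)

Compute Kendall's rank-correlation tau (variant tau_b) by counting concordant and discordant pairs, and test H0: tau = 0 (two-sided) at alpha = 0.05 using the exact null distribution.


Step 1: Enumerate the 21 unordered pairs (i,j) with i<j and classify each by sign(x_j-x_i) * sign(y_j-y_i).
  (1,2):dx=+1,dy=+1->C; (1,3):dx=+6,dy=+8->C; (1,4):dx=+5,dy=+5->C; (1,5):dx=+3,dy=-4->D
  (1,6):dx=-3,dy=+3->D; (1,7):dx=-2,dy=-2->C; (2,3):dx=+5,dy=+7->C; (2,4):dx=+4,dy=+4->C
  (2,5):dx=+2,dy=-5->D; (2,6):dx=-4,dy=+2->D; (2,7):dx=-3,dy=-3->C; (3,4):dx=-1,dy=-3->C
  (3,5):dx=-3,dy=-12->C; (3,6):dx=-9,dy=-5->C; (3,7):dx=-8,dy=-10->C; (4,5):dx=-2,dy=-9->C
  (4,6):dx=-8,dy=-2->C; (4,7):dx=-7,dy=-7->C; (5,6):dx=-6,dy=+7->D; (5,7):dx=-5,dy=+2->D
  (6,7):dx=+1,dy=-5->D
Step 2: C = 14, D = 7, total pairs = 21.
Step 3: tau = (C - D)/(n(n-1)/2) = (14 - 7)/21 = 0.333333.
Step 4: Exact two-sided p-value (enumerate n! = 5040 permutations of y under H0): p = 0.381349.
Step 5: alpha = 0.05. fail to reject H0.

tau_b = 0.3333 (C=14, D=7), p = 0.381349, fail to reject H0.


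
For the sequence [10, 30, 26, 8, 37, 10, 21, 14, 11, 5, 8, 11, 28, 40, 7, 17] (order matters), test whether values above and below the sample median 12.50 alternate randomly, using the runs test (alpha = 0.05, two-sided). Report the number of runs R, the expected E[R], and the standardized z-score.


Step 1: Compute median = 12.50; label A = above, B = below.
Labels in order: BAABABAABBBBAABA  (n_A = 8, n_B = 8)
Step 2: Count runs R = 10.
Step 3: Under H0 (random ordering), E[R] = 2*n_A*n_B/(n_A+n_B) + 1 = 2*8*8/16 + 1 = 9.0000.
        Var[R] = 2*n_A*n_B*(2*n_A*n_B - n_A - n_B) / ((n_A+n_B)^2 * (n_A+n_B-1)) = 14336/3840 = 3.7333.
        SD[R] = 1.9322.
Step 4: Continuity-corrected z = (R - 0.5 - E[R]) / SD[R] = (10 - 0.5 - 9.0000) / 1.9322 = 0.2588.
Step 5: Two-sided p-value via normal approximation = 2*(1 - Phi(|z|)) = 0.795809.
Step 6: alpha = 0.05. fail to reject H0.

R = 10, z = 0.2588, p = 0.795809, fail to reject H0.


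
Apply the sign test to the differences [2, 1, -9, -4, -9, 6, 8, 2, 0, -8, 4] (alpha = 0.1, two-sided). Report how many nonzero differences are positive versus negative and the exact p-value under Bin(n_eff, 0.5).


Step 1: Discard zero differences. Original n = 11; n_eff = number of nonzero differences = 10.
Nonzero differences (with sign): +2, +1, -9, -4, -9, +6, +8, +2, -8, +4
Step 2: Count signs: positive = 6, negative = 4.
Step 3: Under H0: P(positive) = 0.5, so the number of positives S ~ Bin(10, 0.5).
Step 4: Two-sided exact p-value = sum of Bin(10,0.5) probabilities at or below the observed probability = 0.753906.
Step 5: alpha = 0.1. fail to reject H0.

n_eff = 10, pos = 6, neg = 4, p = 0.753906, fail to reject H0.


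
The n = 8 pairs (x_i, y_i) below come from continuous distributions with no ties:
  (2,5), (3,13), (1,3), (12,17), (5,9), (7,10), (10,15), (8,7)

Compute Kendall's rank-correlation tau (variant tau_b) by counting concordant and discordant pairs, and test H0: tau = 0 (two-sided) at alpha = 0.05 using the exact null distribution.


Step 1: Enumerate the 28 unordered pairs (i,j) with i<j and classify each by sign(x_j-x_i) * sign(y_j-y_i).
  (1,2):dx=+1,dy=+8->C; (1,3):dx=-1,dy=-2->C; (1,4):dx=+10,dy=+12->C; (1,5):dx=+3,dy=+4->C
  (1,6):dx=+5,dy=+5->C; (1,7):dx=+8,dy=+10->C; (1,8):dx=+6,dy=+2->C; (2,3):dx=-2,dy=-10->C
  (2,4):dx=+9,dy=+4->C; (2,5):dx=+2,dy=-4->D; (2,6):dx=+4,dy=-3->D; (2,7):dx=+7,dy=+2->C
  (2,8):dx=+5,dy=-6->D; (3,4):dx=+11,dy=+14->C; (3,5):dx=+4,dy=+6->C; (3,6):dx=+6,dy=+7->C
  (3,7):dx=+9,dy=+12->C; (3,8):dx=+7,dy=+4->C; (4,5):dx=-7,dy=-8->C; (4,6):dx=-5,dy=-7->C
  (4,7):dx=-2,dy=-2->C; (4,8):dx=-4,dy=-10->C; (5,6):dx=+2,dy=+1->C; (5,7):dx=+5,dy=+6->C
  (5,8):dx=+3,dy=-2->D; (6,7):dx=+3,dy=+5->C; (6,8):dx=+1,dy=-3->D; (7,8):dx=-2,dy=-8->C
Step 2: C = 23, D = 5, total pairs = 28.
Step 3: tau = (C - D)/(n(n-1)/2) = (23 - 5)/28 = 0.642857.
Step 4: Exact two-sided p-value (enumerate n! = 40320 permutations of y under H0): p = 0.031151.
Step 5: alpha = 0.05. reject H0.

tau_b = 0.6429 (C=23, D=5), p = 0.031151, reject H0.


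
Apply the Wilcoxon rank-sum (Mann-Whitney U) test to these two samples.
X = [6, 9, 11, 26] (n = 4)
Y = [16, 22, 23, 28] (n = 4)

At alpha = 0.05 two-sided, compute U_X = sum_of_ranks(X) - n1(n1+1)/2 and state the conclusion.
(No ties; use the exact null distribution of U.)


Step 1: Combine and sort all 8 observations; assign midranks.
sorted (value, group): (6,X), (9,X), (11,X), (16,Y), (22,Y), (23,Y), (26,X), (28,Y)
ranks: 6->1, 9->2, 11->3, 16->4, 22->5, 23->6, 26->7, 28->8
Step 2: Rank sum for X: R1 = 1 + 2 + 3 + 7 = 13.
Step 3: U_X = R1 - n1(n1+1)/2 = 13 - 4*5/2 = 13 - 10 = 3.
       U_Y = n1*n2 - U_X = 16 - 3 = 13.
Step 4: No ties, so the exact null distribution of U (based on enumerating the C(8,4) = 70 equally likely rank assignments) gives the two-sided p-value.
Step 5: p-value = 0.200000; compare to alpha = 0.05. fail to reject H0.

U_X = 3, p = 0.200000, fail to reject H0 at alpha = 0.05.


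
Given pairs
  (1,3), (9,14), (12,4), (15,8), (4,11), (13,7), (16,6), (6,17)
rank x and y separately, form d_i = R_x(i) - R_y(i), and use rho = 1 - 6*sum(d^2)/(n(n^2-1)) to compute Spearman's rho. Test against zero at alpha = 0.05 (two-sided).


Step 1: Rank x and y separately (midranks; no ties here).
rank(x): 1->1, 9->4, 12->5, 15->7, 4->2, 13->6, 16->8, 6->3
rank(y): 3->1, 14->7, 4->2, 8->5, 11->6, 7->4, 6->3, 17->8
Step 2: d_i = R_x(i) - R_y(i); compute d_i^2.
  (1-1)^2=0, (4-7)^2=9, (5-2)^2=9, (7-5)^2=4, (2-6)^2=16, (6-4)^2=4, (8-3)^2=25, (3-8)^2=25
sum(d^2) = 92.
Step 3: rho = 1 - 6*92 / (8*(8^2 - 1)) = 1 - 552/504 = -0.095238.
Step 4: Under H0, t = rho * sqrt((n-2)/(1-rho^2)) = -0.2343 ~ t(6).
Step 5: Two-sided p-value from the t-distribution with 6 df = 0.822505.
Step 6: alpha = 0.05. fail to reject H0.

rho = -0.0952, p = 0.822505, fail to reject H0 at alpha = 0.05.


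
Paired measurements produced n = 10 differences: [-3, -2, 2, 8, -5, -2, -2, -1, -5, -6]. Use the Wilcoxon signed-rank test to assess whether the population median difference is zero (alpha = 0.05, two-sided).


Step 1: Drop any zero differences (none here) and take |d_i|.
|d| = [3, 2, 2, 8, 5, 2, 2, 1, 5, 6]
Step 2: Midrank |d_i| (ties get averaged ranks).
ranks: |3|->6, |2|->3.5, |2|->3.5, |8|->10, |5|->7.5, |2|->3.5, |2|->3.5, |1|->1, |5|->7.5, |6|->9
Step 3: Attach original signs; sum ranks with positive sign and with negative sign.
W+ = 3.5 + 10 = 13.5
W- = 6 + 3.5 + 7.5 + 3.5 + 3.5 + 1 + 7.5 + 9 = 41.5
(Check: W+ + W- = 55 should equal n(n+1)/2 = 55.)
Step 4: Test statistic W = min(W+, W-) = 13.5.
Step 5: Ties in |d|, so use the tie-corrected normal approximation.
        E[W] = n(n+1)/4 = 10*11/4 = 27.5.
        Tie groups: |d|=2 (t=4), |d|=5 (t=2); sum(t^3 - t) = 66.
        Var[W] = n(n+1)(2n+1)/24 - sum(t^3-t)/48 = 2310/24 - 66/48 = 94.875.
        z = (W - E[W]) / sqrt(Var[W]) = (13.5 - 27.5) / 9.7404 = -1.4373.
        Two-sided p = 2*Phi(z) = 0.150628.
Step 6: alpha = 0.05. fail to reject H0.

W+ = 13.5, W- = 41.5, W = min = 13.5, p = 0.150628, fail to reject H0.


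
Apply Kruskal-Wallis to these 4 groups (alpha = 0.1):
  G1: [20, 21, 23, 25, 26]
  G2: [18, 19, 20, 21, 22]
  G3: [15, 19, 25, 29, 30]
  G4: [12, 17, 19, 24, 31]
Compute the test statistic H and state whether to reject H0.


Step 1: Combine all N = 20 observations and assign midranks.
sorted (value, group, rank): (12,G4,1), (15,G3,2), (17,G4,3), (18,G2,4), (19,G2,6), (19,G3,6), (19,G4,6), (20,G1,8.5), (20,G2,8.5), (21,G1,10.5), (21,G2,10.5), (22,G2,12), (23,G1,13), (24,G4,14), (25,G1,15.5), (25,G3,15.5), (26,G1,17), (29,G3,18), (30,G3,19), (31,G4,20)
Step 2: Sum ranks within each group.
R_1 = 64.5 (n_1 = 5)
R_2 = 41 (n_2 = 5)
R_3 = 60.5 (n_3 = 5)
R_4 = 44 (n_4 = 5)
Step 3: H = 12/(N(N+1)) * sum(R_i^2/n_i) - 3(N+1)
     = 12/(20*21) * (64.5^2/5 + 41^2/5 + 60.5^2/5 + 44^2/5) - 3*21
     = 0.028571 * 2287.5 - 63
     = 2.357143.
Step 4: Ties present; correction factor C = 1 - 42/(20^3 - 20) = 0.994737. Corrected H = 2.357143 / 0.994737 = 2.369615.
Step 5: Under H0, H ~ chi^2(3); p-value = 0.499316.
Step 6: alpha = 0.1. fail to reject H0.

H = 2.3696, df = 3, p = 0.499316, fail to reject H0.


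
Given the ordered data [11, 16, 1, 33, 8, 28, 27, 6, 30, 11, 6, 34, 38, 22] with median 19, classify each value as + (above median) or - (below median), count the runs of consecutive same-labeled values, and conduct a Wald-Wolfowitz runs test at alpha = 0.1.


Step 1: Compute median = 19; label A = above, B = below.
Labels in order: BBBABAABABBAAA  (n_A = 7, n_B = 7)
Step 2: Count runs R = 8.
Step 3: Under H0 (random ordering), E[R] = 2*n_A*n_B/(n_A+n_B) + 1 = 2*7*7/14 + 1 = 8.0000.
        Var[R] = 2*n_A*n_B*(2*n_A*n_B - n_A - n_B) / ((n_A+n_B)^2 * (n_A+n_B-1)) = 8232/2548 = 3.2308.
        SD[R] = 1.7974.
Step 4: R = E[R], so z = 0 with no continuity correction.
Step 5: Two-sided p-value via normal approximation = 2*(1 - Phi(|z|)) = 1.000000.
Step 6: alpha = 0.1. fail to reject H0.

R = 8, z = 0.0000, p = 1.000000, fail to reject H0.


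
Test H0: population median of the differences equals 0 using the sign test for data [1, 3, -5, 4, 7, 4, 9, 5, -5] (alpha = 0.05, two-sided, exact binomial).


Step 1: Discard zero differences. Original n = 9; n_eff = number of nonzero differences = 9.
Nonzero differences (with sign): +1, +3, -5, +4, +7, +4, +9, +5, -5
Step 2: Count signs: positive = 7, negative = 2.
Step 3: Under H0: P(positive) = 0.5, so the number of positives S ~ Bin(9, 0.5).
Step 4: Two-sided exact p-value = sum of Bin(9,0.5) probabilities at or below the observed probability = 0.179688.
Step 5: alpha = 0.05. fail to reject H0.

n_eff = 9, pos = 7, neg = 2, p = 0.179688, fail to reject H0.


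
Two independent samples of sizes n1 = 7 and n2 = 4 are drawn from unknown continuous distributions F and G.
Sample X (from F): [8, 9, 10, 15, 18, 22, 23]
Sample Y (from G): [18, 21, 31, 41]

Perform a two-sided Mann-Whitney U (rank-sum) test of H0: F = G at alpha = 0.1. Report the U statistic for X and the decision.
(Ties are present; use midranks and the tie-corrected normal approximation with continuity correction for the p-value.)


Step 1: Combine and sort all 11 observations; assign midranks.
sorted (value, group): (8,X), (9,X), (10,X), (15,X), (18,X), (18,Y), (21,Y), (22,X), (23,X), (31,Y), (41,Y)
ranks: 8->1, 9->2, 10->3, 15->4, 18->5.5, 18->5.5, 21->7, 22->8, 23->9, 31->10, 41->11
Step 2: Rank sum for X: R1 = 1 + 2 + 3 + 4 + 5.5 + 8 + 9 = 32.5.
Step 3: U_X = R1 - n1(n1+1)/2 = 32.5 - 7*8/2 = 32.5 - 28 = 4.5.
       U_Y = n1*n2 - U_X = 28 - 4.5 = 23.5.
Step 4: Ties are present, so use the tie-corrected normal approximation (with continuity correction) for the p-value.
Step 5: p-value = 0.088247; compare to alpha = 0.1. reject H0.

U_X = 4.5, p = 0.088247, reject H0 at alpha = 0.1.


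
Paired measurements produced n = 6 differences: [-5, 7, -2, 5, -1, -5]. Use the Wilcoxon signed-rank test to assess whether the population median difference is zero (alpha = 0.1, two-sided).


Step 1: Drop any zero differences (none here) and take |d_i|.
|d| = [5, 7, 2, 5, 1, 5]
Step 2: Midrank |d_i| (ties get averaged ranks).
ranks: |5|->4, |7|->6, |2|->2, |5|->4, |1|->1, |5|->4
Step 3: Attach original signs; sum ranks with positive sign and with negative sign.
W+ = 6 + 4 = 10
W- = 4 + 2 + 1 + 4 = 11
(Check: W+ + W- = 21 should equal n(n+1)/2 = 21.)
Step 4: Test statistic W = min(W+, W-) = 10.
Step 5: Ties in |d|, so use the tie-corrected normal approximation.
        E[W] = n(n+1)/4 = 6*7/4 = 10.5.
        Tie groups: |d|=5 (t=3); sum(t^3 - t) = 24.
        Var[W] = n(n+1)(2n+1)/24 - sum(t^3-t)/48 = 546/24 - 24/48 = 22.25.
        z = (W - E[W]) / sqrt(Var[W]) = (10 - 10.5) / 4.7170 = -0.1060.
        Two-sided p = 2*Phi(z) = 0.915583.
Step 6: alpha = 0.1. fail to reject H0.

W+ = 10, W- = 11, W = min = 10, p = 0.915583, fail to reject H0.


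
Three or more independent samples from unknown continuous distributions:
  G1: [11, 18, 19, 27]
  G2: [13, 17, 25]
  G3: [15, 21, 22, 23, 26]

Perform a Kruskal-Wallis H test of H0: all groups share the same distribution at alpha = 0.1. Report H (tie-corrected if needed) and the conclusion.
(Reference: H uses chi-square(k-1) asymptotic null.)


Step 1: Combine all N = 12 observations and assign midranks.
sorted (value, group, rank): (11,G1,1), (13,G2,2), (15,G3,3), (17,G2,4), (18,G1,5), (19,G1,6), (21,G3,7), (22,G3,8), (23,G3,9), (25,G2,10), (26,G3,11), (27,G1,12)
Step 2: Sum ranks within each group.
R_1 = 24 (n_1 = 4)
R_2 = 16 (n_2 = 3)
R_3 = 38 (n_3 = 5)
Step 3: H = 12/(N(N+1)) * sum(R_i^2/n_i) - 3(N+1)
     = 12/(12*13) * (24^2/4 + 16^2/3 + 38^2/5) - 3*13
     = 0.076923 * 518.133 - 39
     = 0.856410.
Step 4: No ties, so H is used without correction.
Step 5: Under H0, H ~ chi^2(2); p-value = 0.651678.
Step 6: alpha = 0.1. fail to reject H0.

H = 0.8564, df = 2, p = 0.651678, fail to reject H0.


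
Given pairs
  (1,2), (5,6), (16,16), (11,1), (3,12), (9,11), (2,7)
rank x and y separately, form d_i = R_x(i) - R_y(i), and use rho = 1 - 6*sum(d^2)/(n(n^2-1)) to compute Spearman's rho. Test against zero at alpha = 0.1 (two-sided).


Step 1: Rank x and y separately (midranks; no ties here).
rank(x): 1->1, 5->4, 16->7, 11->6, 3->3, 9->5, 2->2
rank(y): 2->2, 6->3, 16->7, 1->1, 12->6, 11->5, 7->4
Step 2: d_i = R_x(i) - R_y(i); compute d_i^2.
  (1-2)^2=1, (4-3)^2=1, (7-7)^2=0, (6-1)^2=25, (3-6)^2=9, (5-5)^2=0, (2-4)^2=4
sum(d^2) = 40.
Step 3: rho = 1 - 6*40 / (7*(7^2 - 1)) = 1 - 240/336 = 0.285714.
Step 4: Under H0, t = rho * sqrt((n-2)/(1-rho^2)) = 0.6667 ~ t(5).
Step 5: Two-sided p-value from the t-distribution with 5 df = 0.534509.
Step 6: alpha = 0.1. fail to reject H0.

rho = 0.2857, p = 0.534509, fail to reject H0 at alpha = 0.1.


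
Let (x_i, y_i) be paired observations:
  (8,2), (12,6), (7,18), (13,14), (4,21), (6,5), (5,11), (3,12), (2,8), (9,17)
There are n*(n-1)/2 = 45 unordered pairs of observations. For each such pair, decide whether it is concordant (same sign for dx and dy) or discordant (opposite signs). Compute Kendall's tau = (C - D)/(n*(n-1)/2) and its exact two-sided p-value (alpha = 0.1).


Step 1: Enumerate the 45 unordered pairs (i,j) with i<j and classify each by sign(x_j-x_i) * sign(y_j-y_i).
  (1,2):dx=+4,dy=+4->C; (1,3):dx=-1,dy=+16->D; (1,4):dx=+5,dy=+12->C; (1,5):dx=-4,dy=+19->D
  (1,6):dx=-2,dy=+3->D; (1,7):dx=-3,dy=+9->D; (1,8):dx=-5,dy=+10->D; (1,9):dx=-6,dy=+6->D
  (1,10):dx=+1,dy=+15->C; (2,3):dx=-5,dy=+12->D; (2,4):dx=+1,dy=+8->C; (2,5):dx=-8,dy=+15->D
  (2,6):dx=-6,dy=-1->C; (2,7):dx=-7,dy=+5->D; (2,8):dx=-9,dy=+6->D; (2,9):dx=-10,dy=+2->D
  (2,10):dx=-3,dy=+11->D; (3,4):dx=+6,dy=-4->D; (3,5):dx=-3,dy=+3->D; (3,6):dx=-1,dy=-13->C
  (3,7):dx=-2,dy=-7->C; (3,8):dx=-4,dy=-6->C; (3,9):dx=-5,dy=-10->C; (3,10):dx=+2,dy=-1->D
  (4,5):dx=-9,dy=+7->D; (4,6):dx=-7,dy=-9->C; (4,7):dx=-8,dy=-3->C; (4,8):dx=-10,dy=-2->C
  (4,9):dx=-11,dy=-6->C; (4,10):dx=-4,dy=+3->D; (5,6):dx=+2,dy=-16->D; (5,7):dx=+1,dy=-10->D
  (5,8):dx=-1,dy=-9->C; (5,9):dx=-2,dy=-13->C; (5,10):dx=+5,dy=-4->D; (6,7):dx=-1,dy=+6->D
  (6,8):dx=-3,dy=+7->D; (6,9):dx=-4,dy=+3->D; (6,10):dx=+3,dy=+12->C; (7,8):dx=-2,dy=+1->D
  (7,9):dx=-3,dy=-3->C; (7,10):dx=+4,dy=+6->C; (8,9):dx=-1,dy=-4->C; (8,10):dx=+6,dy=+5->C
  (9,10):dx=+7,dy=+9->C
Step 2: C = 21, D = 24, total pairs = 45.
Step 3: tau = (C - D)/(n(n-1)/2) = (21 - 24)/45 = -0.066667.
Step 4: Exact two-sided p-value (enumerate n! = 3628800 permutations of y under H0): p = 0.861801.
Step 5: alpha = 0.1. fail to reject H0.

tau_b = -0.0667 (C=21, D=24), p = 0.861801, fail to reject H0.


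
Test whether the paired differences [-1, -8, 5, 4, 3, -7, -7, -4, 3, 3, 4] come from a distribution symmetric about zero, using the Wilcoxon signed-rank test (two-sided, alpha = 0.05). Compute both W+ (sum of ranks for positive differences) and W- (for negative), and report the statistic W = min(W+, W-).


Step 1: Drop any zero differences (none here) and take |d_i|.
|d| = [1, 8, 5, 4, 3, 7, 7, 4, 3, 3, 4]
Step 2: Midrank |d_i| (ties get averaged ranks).
ranks: |1|->1, |8|->11, |5|->8, |4|->6, |3|->3, |7|->9.5, |7|->9.5, |4|->6, |3|->3, |3|->3, |4|->6
Step 3: Attach original signs; sum ranks with positive sign and with negative sign.
W+ = 8 + 6 + 3 + 3 + 3 + 6 = 29
W- = 1 + 11 + 9.5 + 9.5 + 6 = 37
(Check: W+ + W- = 66 should equal n(n+1)/2 = 66.)
Step 4: Test statistic W = min(W+, W-) = 29.
Step 5: Ties in |d|, so use the tie-corrected normal approximation.
        E[W] = n(n+1)/4 = 11*12/4 = 33.
        Tie groups: |d|=3 (t=3), |d|=4 (t=3), |d|=7 (t=2); sum(t^3 - t) = 54.
        Var[W] = n(n+1)(2n+1)/24 - sum(t^3-t)/48 = 3036/24 - 54/48 = 125.375.
        z = (W - E[W]) / sqrt(Var[W]) = (29 - 33) / 11.1971 = -0.3572.
        Two-sided p = 2*Phi(z) = 0.720916.
Step 6: alpha = 0.05. fail to reject H0.

W+ = 29, W- = 37, W = min = 29, p = 0.720916, fail to reject H0.


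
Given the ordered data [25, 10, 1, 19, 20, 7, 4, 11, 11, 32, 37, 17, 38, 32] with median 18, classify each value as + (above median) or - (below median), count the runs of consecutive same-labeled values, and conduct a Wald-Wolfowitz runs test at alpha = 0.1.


Step 1: Compute median = 18; label A = above, B = below.
Labels in order: ABBAABBBBAABAA  (n_A = 7, n_B = 7)
Step 2: Count runs R = 7.
Step 3: Under H0 (random ordering), E[R] = 2*n_A*n_B/(n_A+n_B) + 1 = 2*7*7/14 + 1 = 8.0000.
        Var[R] = 2*n_A*n_B*(2*n_A*n_B - n_A - n_B) / ((n_A+n_B)^2 * (n_A+n_B-1)) = 8232/2548 = 3.2308.
        SD[R] = 1.7974.
Step 4: Continuity-corrected z = (R + 0.5 - E[R]) / SD[R] = (7 + 0.5 - 8.0000) / 1.7974 = -0.2782.
Step 5: Two-sided p-value via normal approximation = 2*(1 - Phi(|z|)) = 0.780879.
Step 6: alpha = 0.1. fail to reject H0.

R = 7, z = -0.2782, p = 0.780879, fail to reject H0.


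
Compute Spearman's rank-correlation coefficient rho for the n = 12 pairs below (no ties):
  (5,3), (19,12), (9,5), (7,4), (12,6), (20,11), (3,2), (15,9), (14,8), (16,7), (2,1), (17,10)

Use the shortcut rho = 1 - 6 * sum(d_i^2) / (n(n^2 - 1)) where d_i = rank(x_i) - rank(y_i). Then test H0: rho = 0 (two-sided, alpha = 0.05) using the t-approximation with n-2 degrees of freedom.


Step 1: Rank x and y separately (midranks; no ties here).
rank(x): 5->3, 19->11, 9->5, 7->4, 12->6, 20->12, 3->2, 15->8, 14->7, 16->9, 2->1, 17->10
rank(y): 3->3, 12->12, 5->5, 4->4, 6->6, 11->11, 2->2, 9->9, 8->8, 7->7, 1->1, 10->10
Step 2: d_i = R_x(i) - R_y(i); compute d_i^2.
  (3-3)^2=0, (11-12)^2=1, (5-5)^2=0, (4-4)^2=0, (6-6)^2=0, (12-11)^2=1, (2-2)^2=0, (8-9)^2=1, (7-8)^2=1, (9-7)^2=4, (1-1)^2=0, (10-10)^2=0
sum(d^2) = 8.
Step 3: rho = 1 - 6*8 / (12*(12^2 - 1)) = 1 - 48/1716 = 0.972028.
Step 4: Under H0, t = rho * sqrt((n-2)/(1-rho^2)) = 13.0876 ~ t(10).
Step 5: Two-sided p-value from the t-distribution with 10 df = 0.000000.
Step 6: alpha = 0.05. reject H0.

rho = 0.9720, p = 0.000000, reject H0 at alpha = 0.05.


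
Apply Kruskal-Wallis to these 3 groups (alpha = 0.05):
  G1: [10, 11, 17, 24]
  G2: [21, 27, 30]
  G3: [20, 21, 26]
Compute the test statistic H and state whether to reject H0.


Step 1: Combine all N = 10 observations and assign midranks.
sorted (value, group, rank): (10,G1,1), (11,G1,2), (17,G1,3), (20,G3,4), (21,G2,5.5), (21,G3,5.5), (24,G1,7), (26,G3,8), (27,G2,9), (30,G2,10)
Step 2: Sum ranks within each group.
R_1 = 13 (n_1 = 4)
R_2 = 24.5 (n_2 = 3)
R_3 = 17.5 (n_3 = 3)
Step 3: H = 12/(N(N+1)) * sum(R_i^2/n_i) - 3(N+1)
     = 12/(10*11) * (13^2/4 + 24.5^2/3 + 17.5^2/3) - 3*11
     = 0.109091 * 344.417 - 33
     = 4.572727.
Step 4: Ties present; correction factor C = 1 - 6/(10^3 - 10) = 0.993939. Corrected H = 4.572727 / 0.993939 = 4.600610.
Step 5: Under H0, H ~ chi^2(2); p-value = 0.100228.
Step 6: alpha = 0.05. fail to reject H0.

H = 4.6006, df = 2, p = 0.100228, fail to reject H0.


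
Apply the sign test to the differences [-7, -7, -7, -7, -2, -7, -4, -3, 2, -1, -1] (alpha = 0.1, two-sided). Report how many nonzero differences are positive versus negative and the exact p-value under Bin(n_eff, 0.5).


Step 1: Discard zero differences. Original n = 11; n_eff = number of nonzero differences = 11.
Nonzero differences (with sign): -7, -7, -7, -7, -2, -7, -4, -3, +2, -1, -1
Step 2: Count signs: positive = 1, negative = 10.
Step 3: Under H0: P(positive) = 0.5, so the number of positives S ~ Bin(11, 0.5).
Step 4: Two-sided exact p-value = sum of Bin(11,0.5) probabilities at or below the observed probability = 0.011719.
Step 5: alpha = 0.1. reject H0.

n_eff = 11, pos = 1, neg = 10, p = 0.011719, reject H0.


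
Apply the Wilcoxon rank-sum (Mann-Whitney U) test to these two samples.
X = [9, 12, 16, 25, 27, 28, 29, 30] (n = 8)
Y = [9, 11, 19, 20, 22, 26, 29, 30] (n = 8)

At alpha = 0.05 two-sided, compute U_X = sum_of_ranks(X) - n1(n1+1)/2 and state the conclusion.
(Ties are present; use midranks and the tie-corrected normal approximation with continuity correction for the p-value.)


Step 1: Combine and sort all 16 observations; assign midranks.
sorted (value, group): (9,X), (9,Y), (11,Y), (12,X), (16,X), (19,Y), (20,Y), (22,Y), (25,X), (26,Y), (27,X), (28,X), (29,X), (29,Y), (30,X), (30,Y)
ranks: 9->1.5, 9->1.5, 11->3, 12->4, 16->5, 19->6, 20->7, 22->8, 25->9, 26->10, 27->11, 28->12, 29->13.5, 29->13.5, 30->15.5, 30->15.5
Step 2: Rank sum for X: R1 = 1.5 + 4 + 5 + 9 + 11 + 12 + 13.5 + 15.5 = 71.5.
Step 3: U_X = R1 - n1(n1+1)/2 = 71.5 - 8*9/2 = 71.5 - 36 = 35.5.
       U_Y = n1*n2 - U_X = 64 - 35.5 = 28.5.
Step 4: Ties are present, so use the tie-corrected normal approximation (with continuity correction) for the p-value.
Step 5: p-value = 0.752184; compare to alpha = 0.05. fail to reject H0.

U_X = 35.5, p = 0.752184, fail to reject H0 at alpha = 0.05.


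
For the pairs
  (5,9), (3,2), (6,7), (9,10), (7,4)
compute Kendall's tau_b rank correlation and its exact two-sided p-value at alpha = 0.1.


Step 1: Enumerate the 10 unordered pairs (i,j) with i<j and classify each by sign(x_j-x_i) * sign(y_j-y_i).
  (1,2):dx=-2,dy=-7->C; (1,3):dx=+1,dy=-2->D; (1,4):dx=+4,dy=+1->C; (1,5):dx=+2,dy=-5->D
  (2,3):dx=+3,dy=+5->C; (2,4):dx=+6,dy=+8->C; (2,5):dx=+4,dy=+2->C; (3,4):dx=+3,dy=+3->C
  (3,5):dx=+1,dy=-3->D; (4,5):dx=-2,dy=-6->C
Step 2: C = 7, D = 3, total pairs = 10.
Step 3: tau = (C - D)/(n(n-1)/2) = (7 - 3)/10 = 0.400000.
Step 4: Exact two-sided p-value (enumerate n! = 120 permutations of y under H0): p = 0.483333.
Step 5: alpha = 0.1. fail to reject H0.

tau_b = 0.4000 (C=7, D=3), p = 0.483333, fail to reject H0.


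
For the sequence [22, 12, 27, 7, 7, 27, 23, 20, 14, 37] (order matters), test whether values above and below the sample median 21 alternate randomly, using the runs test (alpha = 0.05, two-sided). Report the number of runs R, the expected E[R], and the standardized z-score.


Step 1: Compute median = 21; label A = above, B = below.
Labels in order: ABABBAABBA  (n_A = 5, n_B = 5)
Step 2: Count runs R = 7.
Step 3: Under H0 (random ordering), E[R] = 2*n_A*n_B/(n_A+n_B) + 1 = 2*5*5/10 + 1 = 6.0000.
        Var[R] = 2*n_A*n_B*(2*n_A*n_B - n_A - n_B) / ((n_A+n_B)^2 * (n_A+n_B-1)) = 2000/900 = 2.2222.
        SD[R] = 1.4907.
Step 4: Continuity-corrected z = (R - 0.5 - E[R]) / SD[R] = (7 - 0.5 - 6.0000) / 1.4907 = 0.3354.
Step 5: Two-sided p-value via normal approximation = 2*(1 - Phi(|z|)) = 0.737316.
Step 6: alpha = 0.05. fail to reject H0.

R = 7, z = 0.3354, p = 0.737316, fail to reject H0.


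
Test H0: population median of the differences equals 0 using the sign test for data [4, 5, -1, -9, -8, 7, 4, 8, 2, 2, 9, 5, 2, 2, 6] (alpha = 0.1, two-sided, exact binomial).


Step 1: Discard zero differences. Original n = 15; n_eff = number of nonzero differences = 15.
Nonzero differences (with sign): +4, +5, -1, -9, -8, +7, +4, +8, +2, +2, +9, +5, +2, +2, +6
Step 2: Count signs: positive = 12, negative = 3.
Step 3: Under H0: P(positive) = 0.5, so the number of positives S ~ Bin(15, 0.5).
Step 4: Two-sided exact p-value = sum of Bin(15,0.5) probabilities at or below the observed probability = 0.035156.
Step 5: alpha = 0.1. reject H0.

n_eff = 15, pos = 12, neg = 3, p = 0.035156, reject H0.


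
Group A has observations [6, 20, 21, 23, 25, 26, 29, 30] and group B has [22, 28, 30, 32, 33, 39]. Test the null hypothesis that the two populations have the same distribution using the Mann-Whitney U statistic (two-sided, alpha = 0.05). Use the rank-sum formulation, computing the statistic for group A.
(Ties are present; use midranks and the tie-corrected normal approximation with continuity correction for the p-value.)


Step 1: Combine and sort all 14 observations; assign midranks.
sorted (value, group): (6,X), (20,X), (21,X), (22,Y), (23,X), (25,X), (26,X), (28,Y), (29,X), (30,X), (30,Y), (32,Y), (33,Y), (39,Y)
ranks: 6->1, 20->2, 21->3, 22->4, 23->5, 25->6, 26->7, 28->8, 29->9, 30->10.5, 30->10.5, 32->12, 33->13, 39->14
Step 2: Rank sum for X: R1 = 1 + 2 + 3 + 5 + 6 + 7 + 9 + 10.5 = 43.5.
Step 3: U_X = R1 - n1(n1+1)/2 = 43.5 - 8*9/2 = 43.5 - 36 = 7.5.
       U_Y = n1*n2 - U_X = 48 - 7.5 = 40.5.
Step 4: Ties are present, so use the tie-corrected normal approximation (with continuity correction) for the p-value.
Step 5: p-value = 0.038653; compare to alpha = 0.05. reject H0.

U_X = 7.5, p = 0.038653, reject H0 at alpha = 0.05.


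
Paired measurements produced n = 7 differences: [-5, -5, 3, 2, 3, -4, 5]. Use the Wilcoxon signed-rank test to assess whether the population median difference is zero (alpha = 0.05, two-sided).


Step 1: Drop any zero differences (none here) and take |d_i|.
|d| = [5, 5, 3, 2, 3, 4, 5]
Step 2: Midrank |d_i| (ties get averaged ranks).
ranks: |5|->6, |5|->6, |3|->2.5, |2|->1, |3|->2.5, |4|->4, |5|->6
Step 3: Attach original signs; sum ranks with positive sign and with negative sign.
W+ = 2.5 + 1 + 2.5 + 6 = 12
W- = 6 + 6 + 4 = 16
(Check: W+ + W- = 28 should equal n(n+1)/2 = 28.)
Step 4: Test statistic W = min(W+, W-) = 12.
Step 5: Ties in |d|, so use the tie-corrected normal approximation.
        E[W] = n(n+1)/4 = 7*8/4 = 14.
        Tie groups: |d|=3 (t=2), |d|=5 (t=3); sum(t^3 - t) = 30.
        Var[W] = n(n+1)(2n+1)/24 - sum(t^3-t)/48 = 840/24 - 30/48 = 34.375.
        z = (W - E[W]) / sqrt(Var[W]) = (12 - 14) / 5.8630 = -0.3411.
        Two-sided p = 2*Phi(z) = 0.733012.
Step 6: alpha = 0.05. fail to reject H0.

W+ = 12, W- = 16, W = min = 12, p = 0.733012, fail to reject H0.


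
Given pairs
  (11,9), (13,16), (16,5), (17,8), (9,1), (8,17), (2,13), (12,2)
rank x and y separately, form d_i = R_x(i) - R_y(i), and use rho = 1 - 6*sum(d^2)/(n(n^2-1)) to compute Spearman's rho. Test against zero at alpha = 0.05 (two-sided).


Step 1: Rank x and y separately (midranks; no ties here).
rank(x): 11->4, 13->6, 16->7, 17->8, 9->3, 8->2, 2->1, 12->5
rank(y): 9->5, 16->7, 5->3, 8->4, 1->1, 17->8, 13->6, 2->2
Step 2: d_i = R_x(i) - R_y(i); compute d_i^2.
  (4-5)^2=1, (6-7)^2=1, (7-3)^2=16, (8-4)^2=16, (3-1)^2=4, (2-8)^2=36, (1-6)^2=25, (5-2)^2=9
sum(d^2) = 108.
Step 3: rho = 1 - 6*108 / (8*(8^2 - 1)) = 1 - 648/504 = -0.285714.
Step 4: Under H0, t = rho * sqrt((n-2)/(1-rho^2)) = -0.7303 ~ t(6).
Step 5: Two-sided p-value from the t-distribution with 6 df = 0.492726.
Step 6: alpha = 0.05. fail to reject H0.

rho = -0.2857, p = 0.492726, fail to reject H0 at alpha = 0.05.


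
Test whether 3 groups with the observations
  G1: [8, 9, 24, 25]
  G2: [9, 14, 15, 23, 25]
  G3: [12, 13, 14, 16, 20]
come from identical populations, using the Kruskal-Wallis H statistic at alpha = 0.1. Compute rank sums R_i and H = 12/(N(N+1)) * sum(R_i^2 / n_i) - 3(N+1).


Step 1: Combine all N = 14 observations and assign midranks.
sorted (value, group, rank): (8,G1,1), (9,G1,2.5), (9,G2,2.5), (12,G3,4), (13,G3,5), (14,G2,6.5), (14,G3,6.5), (15,G2,8), (16,G3,9), (20,G3,10), (23,G2,11), (24,G1,12), (25,G1,13.5), (25,G2,13.5)
Step 2: Sum ranks within each group.
R_1 = 29 (n_1 = 4)
R_2 = 41.5 (n_2 = 5)
R_3 = 34.5 (n_3 = 5)
Step 3: H = 12/(N(N+1)) * sum(R_i^2/n_i) - 3(N+1)
     = 12/(14*15) * (29^2/4 + 41.5^2/5 + 34.5^2/5) - 3*15
     = 0.057143 * 792.75 - 45
     = 0.300000.
Step 4: Ties present; correction factor C = 1 - 18/(14^3 - 14) = 0.993407. Corrected H = 0.300000 / 0.993407 = 0.301991.
Step 5: Under H0, H ~ chi^2(2); p-value = 0.859852.
Step 6: alpha = 0.1. fail to reject H0.

H = 0.3020, df = 2, p = 0.859852, fail to reject H0.


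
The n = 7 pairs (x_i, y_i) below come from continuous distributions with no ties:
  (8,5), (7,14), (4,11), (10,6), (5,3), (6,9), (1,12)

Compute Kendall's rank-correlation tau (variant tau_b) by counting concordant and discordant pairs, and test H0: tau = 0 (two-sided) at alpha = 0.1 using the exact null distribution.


Step 1: Enumerate the 21 unordered pairs (i,j) with i<j and classify each by sign(x_j-x_i) * sign(y_j-y_i).
  (1,2):dx=-1,dy=+9->D; (1,3):dx=-4,dy=+6->D; (1,4):dx=+2,dy=+1->C; (1,5):dx=-3,dy=-2->C
  (1,6):dx=-2,dy=+4->D; (1,7):dx=-7,dy=+7->D; (2,3):dx=-3,dy=-3->C; (2,4):dx=+3,dy=-8->D
  (2,5):dx=-2,dy=-11->C; (2,6):dx=-1,dy=-5->C; (2,7):dx=-6,dy=-2->C; (3,4):dx=+6,dy=-5->D
  (3,5):dx=+1,dy=-8->D; (3,6):dx=+2,dy=-2->D; (3,7):dx=-3,dy=+1->D; (4,5):dx=-5,dy=-3->C
  (4,6):dx=-4,dy=+3->D; (4,7):dx=-9,dy=+6->D; (5,6):dx=+1,dy=+6->C; (5,7):dx=-4,dy=+9->D
  (6,7):dx=-5,dy=+3->D
Step 2: C = 8, D = 13, total pairs = 21.
Step 3: tau = (C - D)/(n(n-1)/2) = (8 - 13)/21 = -0.238095.
Step 4: Exact two-sided p-value (enumerate n! = 5040 permutations of y under H0): p = 0.561905.
Step 5: alpha = 0.1. fail to reject H0.

tau_b = -0.2381 (C=8, D=13), p = 0.561905, fail to reject H0.


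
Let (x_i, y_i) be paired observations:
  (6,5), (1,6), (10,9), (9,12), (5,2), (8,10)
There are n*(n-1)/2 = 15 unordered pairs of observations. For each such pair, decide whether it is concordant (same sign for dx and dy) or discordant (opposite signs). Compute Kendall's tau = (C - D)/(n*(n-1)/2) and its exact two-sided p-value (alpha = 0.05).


Step 1: Enumerate the 15 unordered pairs (i,j) with i<j and classify each by sign(x_j-x_i) * sign(y_j-y_i).
  (1,2):dx=-5,dy=+1->D; (1,3):dx=+4,dy=+4->C; (1,4):dx=+3,dy=+7->C; (1,5):dx=-1,dy=-3->C
  (1,6):dx=+2,dy=+5->C; (2,3):dx=+9,dy=+3->C; (2,4):dx=+8,dy=+6->C; (2,5):dx=+4,dy=-4->D
  (2,6):dx=+7,dy=+4->C; (3,4):dx=-1,dy=+3->D; (3,5):dx=-5,dy=-7->C; (3,6):dx=-2,dy=+1->D
  (4,5):dx=-4,dy=-10->C; (4,6):dx=-1,dy=-2->C; (5,6):dx=+3,dy=+8->C
Step 2: C = 11, D = 4, total pairs = 15.
Step 3: tau = (C - D)/(n(n-1)/2) = (11 - 4)/15 = 0.466667.
Step 4: Exact two-sided p-value (enumerate n! = 720 permutations of y under H0): p = 0.272222.
Step 5: alpha = 0.05. fail to reject H0.

tau_b = 0.4667 (C=11, D=4), p = 0.272222, fail to reject H0.


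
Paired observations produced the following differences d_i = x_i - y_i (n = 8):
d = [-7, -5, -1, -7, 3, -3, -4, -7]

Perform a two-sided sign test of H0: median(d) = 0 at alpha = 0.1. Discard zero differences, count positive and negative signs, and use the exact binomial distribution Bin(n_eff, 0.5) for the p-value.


Step 1: Discard zero differences. Original n = 8; n_eff = number of nonzero differences = 8.
Nonzero differences (with sign): -7, -5, -1, -7, +3, -3, -4, -7
Step 2: Count signs: positive = 1, negative = 7.
Step 3: Under H0: P(positive) = 0.5, so the number of positives S ~ Bin(8, 0.5).
Step 4: Two-sided exact p-value = sum of Bin(8,0.5) probabilities at or below the observed probability = 0.070312.
Step 5: alpha = 0.1. reject H0.

n_eff = 8, pos = 1, neg = 7, p = 0.070312, reject H0.


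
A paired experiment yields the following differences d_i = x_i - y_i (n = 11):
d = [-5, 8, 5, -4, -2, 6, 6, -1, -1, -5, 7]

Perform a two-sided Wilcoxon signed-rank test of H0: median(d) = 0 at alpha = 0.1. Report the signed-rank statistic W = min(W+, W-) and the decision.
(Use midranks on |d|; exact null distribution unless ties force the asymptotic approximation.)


Step 1: Drop any zero differences (none here) and take |d_i|.
|d| = [5, 8, 5, 4, 2, 6, 6, 1, 1, 5, 7]
Step 2: Midrank |d_i| (ties get averaged ranks).
ranks: |5|->6, |8|->11, |5|->6, |4|->4, |2|->3, |6|->8.5, |6|->8.5, |1|->1.5, |1|->1.5, |5|->6, |7|->10
Step 3: Attach original signs; sum ranks with positive sign and with negative sign.
W+ = 11 + 6 + 8.5 + 8.5 + 10 = 44
W- = 6 + 4 + 3 + 1.5 + 1.5 + 6 = 22
(Check: W+ + W- = 66 should equal n(n+1)/2 = 66.)
Step 4: Test statistic W = min(W+, W-) = 22.
Step 5: Ties in |d|, so use the tie-corrected normal approximation.
        E[W] = n(n+1)/4 = 11*12/4 = 33.
        Tie groups: |d|=1 (t=2), |d|=5 (t=3), |d|=6 (t=2); sum(t^3 - t) = 36.
        Var[W] = n(n+1)(2n+1)/24 - sum(t^3-t)/48 = 3036/24 - 36/48 = 125.75.
        z = (W - E[W]) / sqrt(Var[W]) = (22 - 33) / 11.2138 = -0.9809.
        Two-sided p = 2*Phi(z) = 0.326627.
Step 6: alpha = 0.1. fail to reject H0.

W+ = 44, W- = 22, W = min = 22, p = 0.326627, fail to reject H0.


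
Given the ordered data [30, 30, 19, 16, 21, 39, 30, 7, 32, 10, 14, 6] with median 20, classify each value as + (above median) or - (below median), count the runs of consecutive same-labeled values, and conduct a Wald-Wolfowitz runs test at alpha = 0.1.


Step 1: Compute median = 20; label A = above, B = below.
Labels in order: AABBAAABABBB  (n_A = 6, n_B = 6)
Step 2: Count runs R = 6.
Step 3: Under H0 (random ordering), E[R] = 2*n_A*n_B/(n_A+n_B) + 1 = 2*6*6/12 + 1 = 7.0000.
        Var[R] = 2*n_A*n_B*(2*n_A*n_B - n_A - n_B) / ((n_A+n_B)^2 * (n_A+n_B-1)) = 4320/1584 = 2.7273.
        SD[R] = 1.6514.
Step 4: Continuity-corrected z = (R + 0.5 - E[R]) / SD[R] = (6 + 0.5 - 7.0000) / 1.6514 = -0.3028.
Step 5: Two-sided p-value via normal approximation = 2*(1 - Phi(|z|)) = 0.762069.
Step 6: alpha = 0.1. fail to reject H0.

R = 6, z = -0.3028, p = 0.762069, fail to reject H0.


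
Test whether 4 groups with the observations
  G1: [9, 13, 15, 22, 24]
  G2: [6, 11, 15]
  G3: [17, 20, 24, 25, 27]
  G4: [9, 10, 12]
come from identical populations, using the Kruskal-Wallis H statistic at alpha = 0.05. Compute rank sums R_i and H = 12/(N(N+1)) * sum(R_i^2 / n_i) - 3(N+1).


Step 1: Combine all N = 16 observations and assign midranks.
sorted (value, group, rank): (6,G2,1), (9,G1,2.5), (9,G4,2.5), (10,G4,4), (11,G2,5), (12,G4,6), (13,G1,7), (15,G1,8.5), (15,G2,8.5), (17,G3,10), (20,G3,11), (22,G1,12), (24,G1,13.5), (24,G3,13.5), (25,G3,15), (27,G3,16)
Step 2: Sum ranks within each group.
R_1 = 43.5 (n_1 = 5)
R_2 = 14.5 (n_2 = 3)
R_3 = 65.5 (n_3 = 5)
R_4 = 12.5 (n_4 = 3)
Step 3: H = 12/(N(N+1)) * sum(R_i^2/n_i) - 3(N+1)
     = 12/(16*17) * (43.5^2/5 + 14.5^2/3 + 65.5^2/5 + 12.5^2/3) - 3*17
     = 0.044118 * 1358.67 - 51
     = 8.941176.
Step 4: Ties present; correction factor C = 1 - 18/(16^3 - 16) = 0.995588. Corrected H = 8.941176 / 0.995588 = 8.980798.
Step 5: Under H0, H ~ chi^2(3); p-value = 0.029547.
Step 6: alpha = 0.05. reject H0.

H = 8.9808, df = 3, p = 0.029547, reject H0.


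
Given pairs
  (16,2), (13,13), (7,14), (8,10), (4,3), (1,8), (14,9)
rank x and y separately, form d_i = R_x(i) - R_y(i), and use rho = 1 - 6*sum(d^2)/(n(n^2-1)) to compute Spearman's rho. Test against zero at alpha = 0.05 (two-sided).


Step 1: Rank x and y separately (midranks; no ties here).
rank(x): 16->7, 13->5, 7->3, 8->4, 4->2, 1->1, 14->6
rank(y): 2->1, 13->6, 14->7, 10->5, 3->2, 8->3, 9->4
Step 2: d_i = R_x(i) - R_y(i); compute d_i^2.
  (7-1)^2=36, (5-6)^2=1, (3-7)^2=16, (4-5)^2=1, (2-2)^2=0, (1-3)^2=4, (6-4)^2=4
sum(d^2) = 62.
Step 3: rho = 1 - 6*62 / (7*(7^2 - 1)) = 1 - 372/336 = -0.107143.
Step 4: Under H0, t = rho * sqrt((n-2)/(1-rho^2)) = -0.2410 ~ t(5).
Step 5: Two-sided p-value from the t-distribution with 5 df = 0.819151.
Step 6: alpha = 0.05. fail to reject H0.

rho = -0.1071, p = 0.819151, fail to reject H0 at alpha = 0.05.


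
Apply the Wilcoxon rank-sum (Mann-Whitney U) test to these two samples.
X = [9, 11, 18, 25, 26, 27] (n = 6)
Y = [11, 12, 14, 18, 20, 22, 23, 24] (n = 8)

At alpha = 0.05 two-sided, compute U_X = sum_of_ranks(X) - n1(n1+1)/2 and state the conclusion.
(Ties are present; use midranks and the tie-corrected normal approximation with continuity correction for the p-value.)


Step 1: Combine and sort all 14 observations; assign midranks.
sorted (value, group): (9,X), (11,X), (11,Y), (12,Y), (14,Y), (18,X), (18,Y), (20,Y), (22,Y), (23,Y), (24,Y), (25,X), (26,X), (27,X)
ranks: 9->1, 11->2.5, 11->2.5, 12->4, 14->5, 18->6.5, 18->6.5, 20->8, 22->9, 23->10, 24->11, 25->12, 26->13, 27->14
Step 2: Rank sum for X: R1 = 1 + 2.5 + 6.5 + 12 + 13 + 14 = 49.
Step 3: U_X = R1 - n1(n1+1)/2 = 49 - 6*7/2 = 49 - 21 = 28.
       U_Y = n1*n2 - U_X = 48 - 28 = 20.
Step 4: Ties are present, so use the tie-corrected normal approximation (with continuity correction) for the p-value.
Step 5: p-value = 0.650661; compare to alpha = 0.05. fail to reject H0.

U_X = 28, p = 0.650661, fail to reject H0 at alpha = 0.05.


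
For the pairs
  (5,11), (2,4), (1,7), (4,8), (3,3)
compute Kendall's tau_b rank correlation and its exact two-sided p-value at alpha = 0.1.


Step 1: Enumerate the 10 unordered pairs (i,j) with i<j and classify each by sign(x_j-x_i) * sign(y_j-y_i).
  (1,2):dx=-3,dy=-7->C; (1,3):dx=-4,dy=-4->C; (1,4):dx=-1,dy=-3->C; (1,5):dx=-2,dy=-8->C
  (2,3):dx=-1,dy=+3->D; (2,4):dx=+2,dy=+4->C; (2,5):dx=+1,dy=-1->D; (3,4):dx=+3,dy=+1->C
  (3,5):dx=+2,dy=-4->D; (4,5):dx=-1,dy=-5->C
Step 2: C = 7, D = 3, total pairs = 10.
Step 3: tau = (C - D)/(n(n-1)/2) = (7 - 3)/10 = 0.400000.
Step 4: Exact two-sided p-value (enumerate n! = 120 permutations of y under H0): p = 0.483333.
Step 5: alpha = 0.1. fail to reject H0.

tau_b = 0.4000 (C=7, D=3), p = 0.483333, fail to reject H0.


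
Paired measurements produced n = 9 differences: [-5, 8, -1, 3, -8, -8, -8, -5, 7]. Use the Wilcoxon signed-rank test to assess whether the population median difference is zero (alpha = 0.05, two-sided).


Step 1: Drop any zero differences (none here) and take |d_i|.
|d| = [5, 8, 1, 3, 8, 8, 8, 5, 7]
Step 2: Midrank |d_i| (ties get averaged ranks).
ranks: |5|->3.5, |8|->7.5, |1|->1, |3|->2, |8|->7.5, |8|->7.5, |8|->7.5, |5|->3.5, |7|->5
Step 3: Attach original signs; sum ranks with positive sign and with negative sign.
W+ = 7.5 + 2 + 5 = 14.5
W- = 3.5 + 1 + 7.5 + 7.5 + 7.5 + 3.5 = 30.5
(Check: W+ + W- = 45 should equal n(n+1)/2 = 45.)
Step 4: Test statistic W = min(W+, W-) = 14.5.
Step 5: Ties in |d|, so use the tie-corrected normal approximation.
        E[W] = n(n+1)/4 = 9*10/4 = 22.5.
        Tie groups: |d|=5 (t=2), |d|=8 (t=4); sum(t^3 - t) = 66.
        Var[W] = n(n+1)(2n+1)/24 - sum(t^3-t)/48 = 1710/24 - 66/48 = 69.875.
        z = (W - E[W]) / sqrt(Var[W]) = (14.5 - 22.5) / 8.3591 = -0.9570.
        Two-sided p = 2*Phi(z) = 0.338548.
Step 6: alpha = 0.05. fail to reject H0.

W+ = 14.5, W- = 30.5, W = min = 14.5, p = 0.338548, fail to reject H0.
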